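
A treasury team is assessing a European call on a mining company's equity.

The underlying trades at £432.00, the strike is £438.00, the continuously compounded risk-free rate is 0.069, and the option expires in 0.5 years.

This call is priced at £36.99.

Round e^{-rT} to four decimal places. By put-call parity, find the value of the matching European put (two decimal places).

£28.14

exp(−rT) = exp(−0.069·0.5) = 0.9661
Put-call parity: C − P = S − K·e^(−rT) = 432 − 438·0.9661 = 432 − 423.1518 = 8.8482
P = C − (C − P) = 36.99 − (8.8482) = 28.1418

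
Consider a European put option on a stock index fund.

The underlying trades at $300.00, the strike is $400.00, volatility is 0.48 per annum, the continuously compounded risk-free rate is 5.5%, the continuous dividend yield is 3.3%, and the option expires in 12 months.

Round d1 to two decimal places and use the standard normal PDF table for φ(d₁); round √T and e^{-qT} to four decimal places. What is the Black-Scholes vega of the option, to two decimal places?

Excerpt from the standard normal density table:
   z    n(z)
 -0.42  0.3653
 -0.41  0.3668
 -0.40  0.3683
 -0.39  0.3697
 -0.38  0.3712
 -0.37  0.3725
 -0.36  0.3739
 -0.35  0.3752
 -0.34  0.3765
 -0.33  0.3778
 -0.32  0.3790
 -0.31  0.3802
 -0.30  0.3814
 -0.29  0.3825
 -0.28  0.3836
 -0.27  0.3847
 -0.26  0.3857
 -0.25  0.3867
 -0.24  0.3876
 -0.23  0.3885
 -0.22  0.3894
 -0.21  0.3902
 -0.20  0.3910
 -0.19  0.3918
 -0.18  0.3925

T = 1;  σ√T = 0.4800
ln(S/K) + (r − q + σ²/2)T = ln(300/400) + (0.055 − 0.033 + 0.48²/2)·1 = -0.2877 + 0.1372 = -0.1505
d₁ = -0.1505 / 0.4800 = -0.3135 ≈ -0.31
√T = √1 = 1.0000
φ(d₁) = φ(-0.31) = 0.3802
e^(−qT) = e^(−0.033·1) = 0.9675
vega = S·e^(−qT)·φ(d₁)·√T = 300·0.9675·0.3802·1.0000 = 110.3530

110.35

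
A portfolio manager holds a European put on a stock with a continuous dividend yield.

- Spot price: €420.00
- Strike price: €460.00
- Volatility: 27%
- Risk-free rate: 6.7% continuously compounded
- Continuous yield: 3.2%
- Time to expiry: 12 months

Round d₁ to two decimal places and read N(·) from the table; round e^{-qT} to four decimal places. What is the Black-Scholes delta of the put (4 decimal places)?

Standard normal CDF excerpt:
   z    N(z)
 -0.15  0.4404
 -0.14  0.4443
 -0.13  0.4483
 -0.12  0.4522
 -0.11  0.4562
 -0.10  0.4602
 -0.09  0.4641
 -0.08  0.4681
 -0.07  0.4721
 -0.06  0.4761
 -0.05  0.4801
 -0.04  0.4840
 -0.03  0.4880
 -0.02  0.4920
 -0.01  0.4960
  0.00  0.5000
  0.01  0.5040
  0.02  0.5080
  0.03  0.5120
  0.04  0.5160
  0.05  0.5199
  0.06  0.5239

-0.5113

σ√T = 0.27·√1 = 0.2700
d₁ = [ln(420/460) + (0.067 − 0.032 + ½·0.27²)·1] / (σ√T) = (-0.0910 + 0.0715) / 0.2700 = -0.0723 ≈ -0.07
N(d₁) = N(-0.07) = 0.4721
Δ_put = exp(−qT)·(N(d₁) − 1) = 0.9685·(0.4721 − 1) = -0.5113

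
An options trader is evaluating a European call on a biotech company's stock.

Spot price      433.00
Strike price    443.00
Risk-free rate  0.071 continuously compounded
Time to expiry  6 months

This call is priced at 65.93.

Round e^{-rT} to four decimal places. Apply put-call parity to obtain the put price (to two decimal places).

60.47

exp(−rT) = exp(−0.071·0.5) = 0.9651
Put-call parity: C − P = S − K·e^(−rT) = 433 − 443·0.9651 = 433 − 427.5393 = 5.4607
P = C − (C − P) = 65.93 − (5.4607) = 60.4693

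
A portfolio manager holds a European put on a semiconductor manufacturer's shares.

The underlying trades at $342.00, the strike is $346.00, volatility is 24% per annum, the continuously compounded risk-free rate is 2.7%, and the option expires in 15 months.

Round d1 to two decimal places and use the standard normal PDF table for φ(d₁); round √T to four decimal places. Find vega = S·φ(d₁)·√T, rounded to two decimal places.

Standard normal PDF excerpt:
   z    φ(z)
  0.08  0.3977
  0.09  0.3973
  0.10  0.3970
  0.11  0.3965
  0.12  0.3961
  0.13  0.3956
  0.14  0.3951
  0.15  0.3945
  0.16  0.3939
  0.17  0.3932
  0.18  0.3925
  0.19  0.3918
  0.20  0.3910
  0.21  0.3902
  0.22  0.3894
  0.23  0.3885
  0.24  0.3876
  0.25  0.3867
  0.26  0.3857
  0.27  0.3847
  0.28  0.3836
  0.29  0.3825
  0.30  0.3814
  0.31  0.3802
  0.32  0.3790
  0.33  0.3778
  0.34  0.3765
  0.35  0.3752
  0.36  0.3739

σ√T = 0.24 × 1.1180 = 0.2683
ln(S/K) + (r + σ²/2)T = ln(342/346) + (0.027 + 0.24²/2)·1.25 = -0.0116 + 0.0698 = 0.0581
d₁ = 0.0581 / 0.2683 = 0.2166 ≈ 0.22
√T = √1.25 = 1.1180
φ(d₁) = φ(0.22) = 0.3894
vega = S·φ(d₁)·√T = 342·0.3894·1.1180 = 148.8894

148.89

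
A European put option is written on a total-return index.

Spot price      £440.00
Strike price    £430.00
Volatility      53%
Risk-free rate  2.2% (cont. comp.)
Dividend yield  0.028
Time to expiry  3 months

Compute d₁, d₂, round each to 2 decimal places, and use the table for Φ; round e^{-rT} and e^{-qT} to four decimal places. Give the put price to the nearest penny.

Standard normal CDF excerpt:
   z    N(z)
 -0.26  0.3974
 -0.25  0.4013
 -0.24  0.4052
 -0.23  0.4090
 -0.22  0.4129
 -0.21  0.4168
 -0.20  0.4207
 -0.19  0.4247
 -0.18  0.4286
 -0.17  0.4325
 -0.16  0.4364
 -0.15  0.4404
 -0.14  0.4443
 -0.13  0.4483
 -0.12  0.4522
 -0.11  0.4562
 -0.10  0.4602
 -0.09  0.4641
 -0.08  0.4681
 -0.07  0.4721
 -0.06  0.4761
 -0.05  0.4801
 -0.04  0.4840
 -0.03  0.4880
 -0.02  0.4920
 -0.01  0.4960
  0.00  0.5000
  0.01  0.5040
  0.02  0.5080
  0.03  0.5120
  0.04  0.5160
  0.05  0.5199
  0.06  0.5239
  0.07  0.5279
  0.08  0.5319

σ√T = 0.53 × 0.5000 = 0.2650
d₁ = [ln(440/430) + (0.022 − 0.028 + ½·0.53²)·0.25] / (σ√T) = (0.0230 + 0.0336) / 0.2650 = 0.2136 which rounds to 0.21
d₂ = 0.2136 − 0.2650 = -0.0514 which rounds to -0.05
exp(−qT) = exp(−0.028·0.25) = 0.9930;  exp(−rT) = exp(−0.022·0.25) = 0.9945
P = 430·0.9945·N(0.05) − 440·0.9930·N(-0.21) = 430·0.9945·0.5199 − 440·0.9930·0.4168 = 222.3274 − 182.1083 = 40.2192

£40.22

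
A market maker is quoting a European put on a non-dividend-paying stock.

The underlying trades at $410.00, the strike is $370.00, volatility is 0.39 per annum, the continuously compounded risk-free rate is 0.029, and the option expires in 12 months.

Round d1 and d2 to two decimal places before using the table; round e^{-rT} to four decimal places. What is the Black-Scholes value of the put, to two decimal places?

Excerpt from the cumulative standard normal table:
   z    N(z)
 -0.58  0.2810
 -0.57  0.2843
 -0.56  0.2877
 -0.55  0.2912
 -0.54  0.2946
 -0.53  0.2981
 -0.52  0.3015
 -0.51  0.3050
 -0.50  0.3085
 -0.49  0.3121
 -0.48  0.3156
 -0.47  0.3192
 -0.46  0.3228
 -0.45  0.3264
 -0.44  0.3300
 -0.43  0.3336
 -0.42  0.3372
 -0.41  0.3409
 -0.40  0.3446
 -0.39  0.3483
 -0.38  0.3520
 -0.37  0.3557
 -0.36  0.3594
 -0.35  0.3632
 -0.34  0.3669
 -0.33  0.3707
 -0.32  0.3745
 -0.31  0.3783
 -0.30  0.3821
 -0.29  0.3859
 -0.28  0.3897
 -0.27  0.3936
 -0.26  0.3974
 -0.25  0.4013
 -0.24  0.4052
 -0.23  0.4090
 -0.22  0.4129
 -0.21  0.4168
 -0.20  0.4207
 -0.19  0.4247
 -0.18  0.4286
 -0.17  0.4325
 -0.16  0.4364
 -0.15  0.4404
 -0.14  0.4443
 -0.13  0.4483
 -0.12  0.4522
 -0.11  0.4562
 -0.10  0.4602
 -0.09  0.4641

σ√T = 0.39·√1 = 0.3900
ln(S/K) + (r + σ²/2)T = ln(410/370) + (0.029 + 0.39²/2)·1 = 0.1027 + 0.1051 = 0.2077
d₁ = 0.2077 / 0.3900 = 0.5326 which rounds to 0.53
d₂ = d₁ − σ√T = 0.5326 − 0.3900 = 0.1426 which rounds to 0.14
exp(−rT) = exp(−0.029·1) = 0.9714
N(−d₂) = N(-0.14) = 0.4443;  N(−d₁) = N(-0.53) = 0.2981
P = 370·0.9714·0.4443 − 410·0.2981 = 159.6894 − 122.2210 = 37.4684

$37.47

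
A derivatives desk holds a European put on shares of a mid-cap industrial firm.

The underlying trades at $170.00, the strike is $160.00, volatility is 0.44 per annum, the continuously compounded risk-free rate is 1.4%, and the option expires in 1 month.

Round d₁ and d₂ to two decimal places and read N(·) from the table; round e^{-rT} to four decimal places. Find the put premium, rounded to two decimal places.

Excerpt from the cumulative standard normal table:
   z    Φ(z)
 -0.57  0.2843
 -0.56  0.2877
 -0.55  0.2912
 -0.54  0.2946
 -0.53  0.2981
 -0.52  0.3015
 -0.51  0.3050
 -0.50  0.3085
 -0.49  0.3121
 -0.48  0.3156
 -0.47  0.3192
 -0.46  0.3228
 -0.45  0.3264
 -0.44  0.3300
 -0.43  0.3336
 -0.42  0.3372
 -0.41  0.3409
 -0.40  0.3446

σ√T = 0.44·√0.08333 = 0.1270
ln(S/K) + (r + σ²/2)T = ln(170/160) + (0.014 + 0.44²/2)·0.08333 = 0.0606 + 0.0092 = 0.0699
d₁ = 0.0699 / 0.1270 = 0.5500 → 0.55
d₂ = d₁ − σ√T = 0.5500 − 0.1270 = 0.4230 → 0.42
e^(−rT) = e^(−0.014·0.08333) = 0.9988
N(−d₂) = N(-0.42) = 0.3372;  N(−d₁) = N(-0.55) = 0.2912
P = 160·0.9988·0.3372 − 170·0.2912 = 53.8873 − 49.5040 = 4.3833

$4.38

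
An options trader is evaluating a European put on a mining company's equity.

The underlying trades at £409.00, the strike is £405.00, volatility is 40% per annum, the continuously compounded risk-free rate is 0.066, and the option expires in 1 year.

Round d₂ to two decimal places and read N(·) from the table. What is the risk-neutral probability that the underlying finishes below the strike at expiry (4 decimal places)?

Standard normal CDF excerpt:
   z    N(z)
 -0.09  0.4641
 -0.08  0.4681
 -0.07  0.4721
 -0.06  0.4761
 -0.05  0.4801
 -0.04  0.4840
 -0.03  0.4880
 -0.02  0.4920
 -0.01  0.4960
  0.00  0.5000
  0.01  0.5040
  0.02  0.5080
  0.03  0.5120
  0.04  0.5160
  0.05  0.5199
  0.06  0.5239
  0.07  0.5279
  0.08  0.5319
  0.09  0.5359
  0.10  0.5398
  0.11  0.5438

σ√T = 0.4 × 1.0000 = 0.4000
d₁ = [ln(409/405) + (0.066 + 0.4²/2)·1] / 0.4000 = [0.0098 + 0.1460] / 0.4000 = 0.3896 → 0.39
d₂ = d₁ − σ√T = 0.3896 − 0.4000 = -0.0104 → -0.01
Pr(exercise) under Q = N(−d₂) = N(0.01) = 0.5040

0.5040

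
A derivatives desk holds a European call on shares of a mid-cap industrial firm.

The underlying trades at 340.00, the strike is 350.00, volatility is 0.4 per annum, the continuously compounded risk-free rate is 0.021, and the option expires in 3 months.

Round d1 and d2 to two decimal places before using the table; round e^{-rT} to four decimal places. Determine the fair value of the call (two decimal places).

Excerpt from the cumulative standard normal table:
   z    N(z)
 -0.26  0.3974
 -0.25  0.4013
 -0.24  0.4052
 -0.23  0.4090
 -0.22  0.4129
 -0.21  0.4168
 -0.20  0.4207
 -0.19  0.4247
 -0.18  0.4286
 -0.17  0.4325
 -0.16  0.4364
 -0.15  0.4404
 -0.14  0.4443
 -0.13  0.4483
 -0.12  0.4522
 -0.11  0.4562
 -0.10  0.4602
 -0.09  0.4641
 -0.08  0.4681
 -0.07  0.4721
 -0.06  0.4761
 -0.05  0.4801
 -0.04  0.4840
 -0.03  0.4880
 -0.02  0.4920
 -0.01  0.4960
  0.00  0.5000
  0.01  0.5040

T = 0.25;  σ√T = 0.2000
ln(S/K) + (r + σ²/2)T = ln(340/350) + (0.021 + 0.4²/2)·0.25 = -0.0290 + 0.0253 = -0.0037
d₁ = -0.0037 / 0.2000 = -0.0187 → -0.02
d₂ = d₁ − σ√T = -0.0187 − 0.2000 = -0.2187 → -0.22
e^(−rT) = e^(−0.021·0.25) = 0.9948
N(d₁) = N(-0.02) = 0.4920;  N(d₂) = N(-0.22) = 0.4129
C = 340·0.4920 − 350·0.9948·0.4129 = 167.2800 − 143.7635 = 23.5165

23.52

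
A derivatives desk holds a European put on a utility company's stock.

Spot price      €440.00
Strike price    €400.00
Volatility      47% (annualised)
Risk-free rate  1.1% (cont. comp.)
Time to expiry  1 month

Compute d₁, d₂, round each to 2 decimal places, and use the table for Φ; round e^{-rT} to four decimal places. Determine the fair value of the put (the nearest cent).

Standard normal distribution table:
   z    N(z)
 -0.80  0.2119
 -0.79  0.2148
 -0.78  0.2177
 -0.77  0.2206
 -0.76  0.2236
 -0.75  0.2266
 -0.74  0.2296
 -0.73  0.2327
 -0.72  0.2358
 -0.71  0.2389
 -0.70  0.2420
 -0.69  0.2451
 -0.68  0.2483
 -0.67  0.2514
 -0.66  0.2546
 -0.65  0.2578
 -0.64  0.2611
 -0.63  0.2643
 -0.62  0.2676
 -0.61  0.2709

T = 0.08333;  σ√T = 0.1357
ln(S/K) + (r + σ²/2)T = ln(440/400) + (0.011 + 0.47²/2)·0.08333 = 0.0953 + 0.0101 = 0.1054
d₁ = 0.1054 / 0.1357 = 0.7771 → 0.78
d₂ = d₁ − σ√T = 0.7771 − 0.1357 = 0.6414 → 0.64
exp(−rT) = exp(−0.011·0.08333) = 0.9991
N(−d₂) = N(-0.64) = 0.2611;  N(−d₁) = N(-0.78) = 0.2177
P = 400·0.9991·0.2611 − 440·0.2177 = 104.3460 − 95.7880 = 8.5580

€8.56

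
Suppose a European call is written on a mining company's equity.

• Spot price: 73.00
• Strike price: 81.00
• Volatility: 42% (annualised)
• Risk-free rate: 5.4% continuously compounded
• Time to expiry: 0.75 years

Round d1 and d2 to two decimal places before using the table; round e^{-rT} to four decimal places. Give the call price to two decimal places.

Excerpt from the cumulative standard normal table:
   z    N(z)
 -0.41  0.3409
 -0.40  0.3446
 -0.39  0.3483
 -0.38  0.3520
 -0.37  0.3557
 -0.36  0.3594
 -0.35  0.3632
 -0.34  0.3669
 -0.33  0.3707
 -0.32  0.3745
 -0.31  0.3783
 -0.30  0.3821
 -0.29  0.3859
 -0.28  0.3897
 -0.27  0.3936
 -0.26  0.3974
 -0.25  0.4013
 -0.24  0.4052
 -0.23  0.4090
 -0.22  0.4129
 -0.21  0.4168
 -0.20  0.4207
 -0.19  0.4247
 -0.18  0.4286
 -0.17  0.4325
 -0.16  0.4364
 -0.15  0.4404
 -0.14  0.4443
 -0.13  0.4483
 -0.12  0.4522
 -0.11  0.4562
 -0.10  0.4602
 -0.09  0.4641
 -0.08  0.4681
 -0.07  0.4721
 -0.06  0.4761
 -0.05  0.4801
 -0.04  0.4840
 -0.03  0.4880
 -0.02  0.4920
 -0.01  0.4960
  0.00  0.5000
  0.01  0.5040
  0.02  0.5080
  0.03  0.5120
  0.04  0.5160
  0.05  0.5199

8.84

σ√T = 0.42·√0.75 = 0.3637
d₁ = [ln(73/81) + (0.054 + ½·0.42²)·0.75] / (σ√T) = (-0.1040 + 0.1066) / 0.3637 = 0.0073 → 0.01
d₂ = 0.0073 − 0.3637 = -0.3564 → -0.36
e^(−rT) = e^(−0.054·0.75) = 0.9603
N(d₁) = N(0.01) = 0.5040;  N(d₂) = N(-0.36) = 0.3594
C = 73·0.5040 − 81·0.9603·0.3594 = 36.7920 − 27.9557 = 8.8363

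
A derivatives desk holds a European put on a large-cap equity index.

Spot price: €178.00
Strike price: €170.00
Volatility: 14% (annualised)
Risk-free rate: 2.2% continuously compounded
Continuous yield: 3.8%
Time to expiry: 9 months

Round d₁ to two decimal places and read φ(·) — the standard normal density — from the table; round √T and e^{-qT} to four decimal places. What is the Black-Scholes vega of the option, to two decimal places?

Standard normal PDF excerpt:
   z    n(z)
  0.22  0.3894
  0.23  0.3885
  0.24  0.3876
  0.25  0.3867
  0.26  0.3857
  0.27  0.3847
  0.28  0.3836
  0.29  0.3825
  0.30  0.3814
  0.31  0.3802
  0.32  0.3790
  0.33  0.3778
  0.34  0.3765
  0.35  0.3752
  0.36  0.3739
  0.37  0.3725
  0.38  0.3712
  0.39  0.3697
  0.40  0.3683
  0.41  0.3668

σ√T = 0.14 × 0.8660 = 0.1212
d₁ = [ln(178/170) + (0.022 − 0.038 + 0.14²/2)·0.75] / 0.1212 = [0.0460 − 0.0046] / 0.1212 = 0.3409 → 0.34
√T = √0.75 = 0.8660
φ(d₁) = φ(0.34) = 0.3765
exp(−qT) = exp(−0.038·0.75) = 0.9719
vega = S·exp(−qT)·φ(d₁)·√T = 178·0.9719·0.3765·0.8660 = 56.4059
(Vega is the same for a European call and put with the same parameters.)

56.41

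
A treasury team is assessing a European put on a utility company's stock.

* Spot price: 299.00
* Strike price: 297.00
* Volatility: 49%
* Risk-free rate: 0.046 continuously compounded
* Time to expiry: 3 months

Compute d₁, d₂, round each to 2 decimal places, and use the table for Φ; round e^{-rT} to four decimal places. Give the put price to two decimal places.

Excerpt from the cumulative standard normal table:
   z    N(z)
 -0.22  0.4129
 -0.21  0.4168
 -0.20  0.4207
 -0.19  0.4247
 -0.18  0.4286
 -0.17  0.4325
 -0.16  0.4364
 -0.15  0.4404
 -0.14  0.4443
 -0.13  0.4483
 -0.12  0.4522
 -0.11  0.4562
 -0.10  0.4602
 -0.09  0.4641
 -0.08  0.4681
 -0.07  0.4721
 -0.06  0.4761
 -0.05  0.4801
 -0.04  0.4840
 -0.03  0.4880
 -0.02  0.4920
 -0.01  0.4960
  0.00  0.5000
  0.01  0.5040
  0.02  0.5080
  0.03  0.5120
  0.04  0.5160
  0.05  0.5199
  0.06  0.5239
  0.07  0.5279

T = 0.25;  σ√T = 0.2450
ln(S/K) + (r + σ²/2)T = ln(299/297) + (0.046 + 0.49²/2)·0.25 = 0.0067 + 0.0415 = 0.0482
d₁ = 0.0482 / 0.2450 = 0.1968 which rounds to 0.20
d₂ = d₁ − σ√T = 0.1968 − 0.2450 = -0.0482 which rounds to -0.05
exp(−rT) = exp(−0.046·0.25) = 0.9886
P = 297·0.9886·N(0.05) − 299·N(-0.20) = 297·0.9886·0.5199 − 299·0.4207 = 152.6500 − 125.7893 = 26.8607

26.86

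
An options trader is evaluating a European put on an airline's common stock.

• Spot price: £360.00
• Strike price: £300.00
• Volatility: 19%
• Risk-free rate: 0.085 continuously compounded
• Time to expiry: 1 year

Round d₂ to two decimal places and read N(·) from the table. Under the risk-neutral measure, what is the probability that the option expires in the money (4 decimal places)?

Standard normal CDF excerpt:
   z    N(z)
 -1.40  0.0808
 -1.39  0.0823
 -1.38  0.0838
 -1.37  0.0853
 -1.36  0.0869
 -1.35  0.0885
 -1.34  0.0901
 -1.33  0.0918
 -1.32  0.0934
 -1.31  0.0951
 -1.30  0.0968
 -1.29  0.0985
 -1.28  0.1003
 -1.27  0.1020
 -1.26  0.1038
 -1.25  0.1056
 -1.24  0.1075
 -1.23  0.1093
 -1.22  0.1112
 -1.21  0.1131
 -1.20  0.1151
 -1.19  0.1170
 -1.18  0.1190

0.0951

σ√T = 0.19 × 1.0000 = 0.1900
ln(S/K) + (r + σ²/2)T = ln(360/300) + (0.085 + 0.19²/2)·1 = 0.1823 + 0.1031 = 0.2854
d₁ = 0.2854 / 0.1900 = 1.5020 → 1.50
d₂ = d₁ − σ√T = 1.5020 − 0.1900 = 1.3120 → 1.31
Risk-neutral Pr[S_T < K] = N(−d₂) = N(-1.31) = 0.0951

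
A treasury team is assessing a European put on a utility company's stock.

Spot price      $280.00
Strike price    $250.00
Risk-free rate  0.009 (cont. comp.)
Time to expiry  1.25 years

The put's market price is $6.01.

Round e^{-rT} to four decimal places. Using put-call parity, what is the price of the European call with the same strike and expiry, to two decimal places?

e^(−rT) = e^(−0.009·1.25) = 0.9888
Put-call parity: C − P = S − K·e^(−rT) = 280 − 250·0.9888 = 280 − 247.2000 = 32.8000
C = P + (C − P) = 6.01 + (32.8000) = 38.8100

$38.81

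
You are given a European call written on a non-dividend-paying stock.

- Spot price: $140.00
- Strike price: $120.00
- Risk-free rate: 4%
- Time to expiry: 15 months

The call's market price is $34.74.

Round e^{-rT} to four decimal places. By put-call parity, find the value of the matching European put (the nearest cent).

exp(−rT) = exp(−0.04·1.25) = 0.9512
Put-call parity: C − P = S − K·e^(−rT) = 140 − 120·0.9512 = 140 − 114.1440 = 25.8560
P = C − (C − P) = 34.74 − (25.8560) = 8.8840

$8.88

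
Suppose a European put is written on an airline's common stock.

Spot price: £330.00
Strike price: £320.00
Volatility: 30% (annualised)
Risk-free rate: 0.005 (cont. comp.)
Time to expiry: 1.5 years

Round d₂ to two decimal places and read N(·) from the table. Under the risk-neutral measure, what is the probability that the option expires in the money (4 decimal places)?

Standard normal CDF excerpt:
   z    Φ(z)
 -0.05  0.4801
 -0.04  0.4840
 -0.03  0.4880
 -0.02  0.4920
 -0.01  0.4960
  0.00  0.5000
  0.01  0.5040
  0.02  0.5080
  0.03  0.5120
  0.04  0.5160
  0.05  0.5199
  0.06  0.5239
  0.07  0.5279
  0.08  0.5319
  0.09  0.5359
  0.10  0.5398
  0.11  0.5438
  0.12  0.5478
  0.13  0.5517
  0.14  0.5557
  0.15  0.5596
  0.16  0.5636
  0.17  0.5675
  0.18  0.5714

0.5319

σ√T = 0.3·√1.5 = 0.3674
d₁ = [ln(330/320) + (0.005 + ½·0.3²)·1.5] / (σ√T) = (0.0308 + 0.0750) / 0.3674 = 0.2879 which rounds to 0.29
d₂ = 0.2879 − 0.3674 = -0.0795 which rounds to -0.08
Pr(exercise) under Q = N(−d₂) = N(0.08) = 0.5319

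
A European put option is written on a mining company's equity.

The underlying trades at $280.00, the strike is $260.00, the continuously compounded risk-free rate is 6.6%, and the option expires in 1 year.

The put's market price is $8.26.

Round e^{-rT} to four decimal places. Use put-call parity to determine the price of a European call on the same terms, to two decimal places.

$44.87

e^(−rT) = e^(−0.066·1) = 0.9361
Put-call parity: C − P = S − K·e^(−rT) = 280 − 260·0.9361 = 280 − 243.3860 = 36.6140
C = P + (C − P) = 8.26 + (36.6140) = 44.8740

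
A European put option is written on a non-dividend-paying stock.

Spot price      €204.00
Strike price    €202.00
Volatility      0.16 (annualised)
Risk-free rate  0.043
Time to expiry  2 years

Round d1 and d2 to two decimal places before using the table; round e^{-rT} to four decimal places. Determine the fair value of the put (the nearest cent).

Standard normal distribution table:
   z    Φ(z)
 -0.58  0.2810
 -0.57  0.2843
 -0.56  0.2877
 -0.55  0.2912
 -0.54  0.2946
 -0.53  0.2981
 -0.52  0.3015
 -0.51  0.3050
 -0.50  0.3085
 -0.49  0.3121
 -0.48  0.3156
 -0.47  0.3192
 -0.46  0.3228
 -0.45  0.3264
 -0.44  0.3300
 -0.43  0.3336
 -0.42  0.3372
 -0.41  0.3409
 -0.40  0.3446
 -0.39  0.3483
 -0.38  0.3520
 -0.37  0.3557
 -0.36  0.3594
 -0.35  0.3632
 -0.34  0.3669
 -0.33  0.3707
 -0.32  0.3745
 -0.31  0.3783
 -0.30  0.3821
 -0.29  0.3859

€10.02

σ√T = 0.16 × 1.4142 = 0.2263
d₁ = [ln(204/202) + (0.043 + ½·0.16²)·2] / (σ√T) = (0.0099 + 0.1116) / 0.2263 = 0.5367 → 0.54
d₂ = 0.5367 − 0.2263 = 0.3105 → 0.31
exp(−rT) = exp(−0.043·2) = 0.9176
P = 202·0.9176·N(-0.31) − 204·N(-0.54) = 202·0.9176·0.3783 − 204·0.2946 = 70.1199 − 60.0984 = 10.0215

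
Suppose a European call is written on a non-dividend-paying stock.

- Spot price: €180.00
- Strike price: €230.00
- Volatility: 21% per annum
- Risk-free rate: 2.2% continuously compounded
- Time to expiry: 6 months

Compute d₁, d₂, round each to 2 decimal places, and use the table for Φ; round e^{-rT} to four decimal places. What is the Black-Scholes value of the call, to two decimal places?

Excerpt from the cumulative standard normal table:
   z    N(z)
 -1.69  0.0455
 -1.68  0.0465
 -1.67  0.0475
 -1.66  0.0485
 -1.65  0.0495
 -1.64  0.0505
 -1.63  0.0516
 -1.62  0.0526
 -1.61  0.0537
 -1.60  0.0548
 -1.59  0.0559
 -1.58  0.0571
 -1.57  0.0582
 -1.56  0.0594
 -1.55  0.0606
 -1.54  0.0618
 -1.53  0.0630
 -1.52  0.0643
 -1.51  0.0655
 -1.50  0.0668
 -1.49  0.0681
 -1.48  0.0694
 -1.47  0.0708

σ√T = 0.21 × 0.7071 = 0.1485
d₁ = [ln(180/230) + (0.022 + 0.21²/2)·0.5] / 0.1485 = [-0.2451 + 0.0220] / 0.1485 = -1.5024 which rounds to -1.50
d₂ = d₁ − σ√T = -1.5024 − 0.1485 = -1.6509 which rounds to -1.65
exp(−rT) = exp(−0.022·0.5) = 0.9891
N(d₁) = N(-1.50) = 0.0668;  N(d₂) = N(-1.65) = 0.0495
C = 180·0.0668 − 230·0.9891·0.0495 = 12.0240 − 11.2609 = 0.7631

€0.76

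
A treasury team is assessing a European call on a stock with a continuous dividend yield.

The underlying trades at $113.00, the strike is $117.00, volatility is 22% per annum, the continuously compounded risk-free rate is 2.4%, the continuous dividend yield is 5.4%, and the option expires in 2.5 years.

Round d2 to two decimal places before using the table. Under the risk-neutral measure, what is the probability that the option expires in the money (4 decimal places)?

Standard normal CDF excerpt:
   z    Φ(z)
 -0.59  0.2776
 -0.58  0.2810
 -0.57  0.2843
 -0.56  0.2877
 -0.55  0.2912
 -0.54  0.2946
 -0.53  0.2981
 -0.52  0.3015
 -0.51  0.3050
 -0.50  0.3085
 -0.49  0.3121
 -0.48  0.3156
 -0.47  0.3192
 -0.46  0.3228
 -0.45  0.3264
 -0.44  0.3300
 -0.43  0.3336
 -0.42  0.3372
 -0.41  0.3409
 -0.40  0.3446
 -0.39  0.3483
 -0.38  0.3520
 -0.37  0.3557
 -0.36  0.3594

T = 2.5;  σ√T = 0.3479
d₁ = [ln(113/117) + (0.024 − 0.054 + ½·0.22²)·2.5] / (σ√T) = (-0.0348 − 0.0145) / 0.3479 = -0.1417 ⇒ -0.14
d₂ = -0.1417 − 0.3479 = -0.4895 ⇒ -0.49
Risk-neutral Pr[S_T > K] = N(d₂) = N(-0.49) = 0.3121

0.3121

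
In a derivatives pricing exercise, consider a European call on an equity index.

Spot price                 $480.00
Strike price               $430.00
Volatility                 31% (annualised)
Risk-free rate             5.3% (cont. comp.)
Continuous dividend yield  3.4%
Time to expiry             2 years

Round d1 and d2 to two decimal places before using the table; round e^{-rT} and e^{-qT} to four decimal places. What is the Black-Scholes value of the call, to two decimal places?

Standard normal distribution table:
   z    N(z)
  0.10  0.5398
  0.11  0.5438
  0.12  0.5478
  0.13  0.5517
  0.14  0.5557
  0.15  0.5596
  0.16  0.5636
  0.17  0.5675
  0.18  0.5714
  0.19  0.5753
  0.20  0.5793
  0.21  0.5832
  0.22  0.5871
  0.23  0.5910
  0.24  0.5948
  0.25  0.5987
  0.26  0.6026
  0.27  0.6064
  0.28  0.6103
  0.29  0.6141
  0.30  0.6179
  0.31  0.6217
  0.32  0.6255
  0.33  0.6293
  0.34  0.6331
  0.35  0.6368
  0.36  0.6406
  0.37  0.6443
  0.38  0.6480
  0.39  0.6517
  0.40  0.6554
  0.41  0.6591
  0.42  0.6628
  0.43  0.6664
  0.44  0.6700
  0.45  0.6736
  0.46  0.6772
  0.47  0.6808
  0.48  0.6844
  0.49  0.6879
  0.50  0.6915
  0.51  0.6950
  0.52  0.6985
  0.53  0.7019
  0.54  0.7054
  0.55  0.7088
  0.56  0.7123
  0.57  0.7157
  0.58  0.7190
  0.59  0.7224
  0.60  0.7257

$107.58

σ√T = 0.31·√2 = 0.4384
d₁ = [ln(480/430) + (0.053 − 0.034 + 0.31²/2)·2] / 0.4384 = [0.1100 + 0.1341] / 0.4384 = 0.5568 which rounds to 0.56
d₂ = d₁ − σ√T = 0.5568 − 0.4384 = 0.1184 which rounds to 0.12
e^(−qT) = e^(−0.034·2) = 0.9343;  e^(−rT) = e^(−0.053·2) = 0.8994
N(d₁) = N(0.56) = 0.7123;  N(d₂) = N(0.12) = 0.5478
C = 480·0.9343·0.7123 − 430·0.8994·0.5478 = 319.4409 − 211.8573 = 107.5836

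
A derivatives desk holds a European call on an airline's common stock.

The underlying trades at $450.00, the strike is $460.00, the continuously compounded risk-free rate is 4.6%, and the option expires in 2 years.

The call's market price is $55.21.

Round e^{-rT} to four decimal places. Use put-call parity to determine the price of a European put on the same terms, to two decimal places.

$24.78

exp(−rT) = exp(−0.046·2) = 0.9121
Put-call parity: C − P = S − K·e^(−rT) = 450 − 460·0.9121 = 450 − 419.5660 = 30.4340
P = C − (C − P) = 55.21 − (30.4340) = 24.7760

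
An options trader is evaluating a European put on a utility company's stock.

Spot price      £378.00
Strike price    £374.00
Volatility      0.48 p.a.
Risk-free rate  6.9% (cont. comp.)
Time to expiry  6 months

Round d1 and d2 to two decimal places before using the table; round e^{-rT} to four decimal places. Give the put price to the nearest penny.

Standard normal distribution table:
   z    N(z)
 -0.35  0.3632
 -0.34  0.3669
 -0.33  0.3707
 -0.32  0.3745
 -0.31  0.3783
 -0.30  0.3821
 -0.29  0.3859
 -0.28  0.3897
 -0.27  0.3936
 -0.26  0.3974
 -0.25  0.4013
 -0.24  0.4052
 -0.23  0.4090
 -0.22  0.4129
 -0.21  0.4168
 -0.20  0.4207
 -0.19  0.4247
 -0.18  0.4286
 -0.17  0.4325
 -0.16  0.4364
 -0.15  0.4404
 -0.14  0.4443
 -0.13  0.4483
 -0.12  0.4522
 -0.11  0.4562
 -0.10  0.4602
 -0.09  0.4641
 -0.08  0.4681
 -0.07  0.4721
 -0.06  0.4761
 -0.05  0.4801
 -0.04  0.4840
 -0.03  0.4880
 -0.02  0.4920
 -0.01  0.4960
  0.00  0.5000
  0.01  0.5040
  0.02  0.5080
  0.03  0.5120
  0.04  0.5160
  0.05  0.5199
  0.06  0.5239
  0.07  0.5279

£42.01

σ√T = 0.48 × 0.7071 = 0.3394
ln(S/K) + (r + σ²/2)T = ln(378/374) + (0.069 + 0.48²/2)·0.5 = 0.0106 + 0.0921 = 0.1027
d₁ = 0.1027 / 0.3394 = 0.3027 which rounds to 0.30
d₂ = d₁ − σ√T = 0.3027 − 0.3394 = -0.0367 which rounds to -0.04
e^(−rT) = e^(−0.069·0.5) = 0.9661
N(−d₂) = N(0.04) = 0.5160;  N(−d₁) = N(-0.30) = 0.3821
P = 374·0.9661·0.5160 − 378·0.3821 = 186.4418 − 144.4338 = 42.0080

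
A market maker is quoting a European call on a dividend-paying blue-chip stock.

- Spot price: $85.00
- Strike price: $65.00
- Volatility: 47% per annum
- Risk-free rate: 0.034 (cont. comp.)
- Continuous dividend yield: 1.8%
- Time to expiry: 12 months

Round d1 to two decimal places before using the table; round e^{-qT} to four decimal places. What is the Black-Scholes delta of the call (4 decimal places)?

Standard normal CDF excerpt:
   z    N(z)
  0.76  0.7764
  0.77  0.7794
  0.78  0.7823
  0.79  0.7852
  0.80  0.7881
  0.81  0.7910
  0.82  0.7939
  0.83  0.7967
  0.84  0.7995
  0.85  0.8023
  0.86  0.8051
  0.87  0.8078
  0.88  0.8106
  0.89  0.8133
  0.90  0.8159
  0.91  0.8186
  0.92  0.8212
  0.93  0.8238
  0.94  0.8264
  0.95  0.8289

σ√T = 0.47·√1 = 0.4700
ln(S/K) + (r − q + σ²/2)T = ln(85/65) + (0.034 − 0.018 + 0.47²/2)·1 = 0.2683 + 0.1265 = 0.3947
d₁ = 0.3947 / 0.4700 = 0.8398 which rounds to 0.84
N(d₁) = N(0.84) = 0.7995
Δ_call = e^(−qT)·N(d₁) = 0.9822·0.7995 = 0.7853

0.7853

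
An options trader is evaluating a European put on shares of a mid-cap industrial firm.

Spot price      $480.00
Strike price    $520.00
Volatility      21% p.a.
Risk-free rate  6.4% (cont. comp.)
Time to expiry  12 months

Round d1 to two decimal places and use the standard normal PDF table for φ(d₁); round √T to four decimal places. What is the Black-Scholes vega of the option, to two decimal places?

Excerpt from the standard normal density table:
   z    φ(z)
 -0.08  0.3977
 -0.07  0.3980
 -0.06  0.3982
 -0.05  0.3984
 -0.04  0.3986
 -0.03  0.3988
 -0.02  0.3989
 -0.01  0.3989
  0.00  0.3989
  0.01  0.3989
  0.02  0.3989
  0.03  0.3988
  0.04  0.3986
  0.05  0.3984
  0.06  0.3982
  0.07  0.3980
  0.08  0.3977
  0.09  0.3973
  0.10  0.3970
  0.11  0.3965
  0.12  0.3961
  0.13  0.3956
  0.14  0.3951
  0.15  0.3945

T = 1;  σ√T = 0.2100
d₁ = [ln(480/520) + (0.064 + 0.21²/2)·1] / 0.2100 = [-0.0800 + 0.0861] / 0.2100 = 0.0286 ⇒ 0.03
√T = √1 = 1.0000
φ(d₁) = φ(0.03) = 0.3988
vega = S·φ(d₁)·√T = 480·0.3988·1.0000 = 191.4240

191.42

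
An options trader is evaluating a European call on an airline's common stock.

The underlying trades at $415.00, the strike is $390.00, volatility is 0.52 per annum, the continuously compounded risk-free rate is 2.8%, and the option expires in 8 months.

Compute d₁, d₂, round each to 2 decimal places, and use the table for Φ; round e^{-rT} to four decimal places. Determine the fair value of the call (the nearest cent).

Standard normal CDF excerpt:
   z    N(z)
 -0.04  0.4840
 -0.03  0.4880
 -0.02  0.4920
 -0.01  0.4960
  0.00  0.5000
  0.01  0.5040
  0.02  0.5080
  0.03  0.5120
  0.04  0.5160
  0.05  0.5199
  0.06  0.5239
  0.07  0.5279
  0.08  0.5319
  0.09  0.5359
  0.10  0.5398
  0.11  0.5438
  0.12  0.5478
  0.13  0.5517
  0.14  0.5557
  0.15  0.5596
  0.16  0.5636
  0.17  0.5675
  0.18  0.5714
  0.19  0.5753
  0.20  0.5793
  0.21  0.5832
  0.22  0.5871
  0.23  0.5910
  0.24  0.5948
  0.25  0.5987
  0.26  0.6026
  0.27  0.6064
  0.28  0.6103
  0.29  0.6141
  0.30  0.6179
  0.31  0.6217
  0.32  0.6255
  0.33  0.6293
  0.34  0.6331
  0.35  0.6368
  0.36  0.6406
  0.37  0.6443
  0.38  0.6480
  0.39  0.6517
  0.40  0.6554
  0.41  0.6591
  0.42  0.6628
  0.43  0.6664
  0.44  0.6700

σ√T = 0.52 × 0.8165 = 0.4246
d₁ = [ln(415/390) + (0.028 + 0.52²/2)·0.6667] / 0.4246 = [0.0621 + 0.1088] / 0.4246 = 0.4026 → 0.40
d₂ = d₁ − σ√T = 0.4026 − 0.4246 = -0.0220 → -0.02
e^(−rT) = e^(−0.028·0.6667) = 0.9815
N(d₁) = N(0.40) = 0.6554;  N(d₂) = N(-0.02) = 0.4920
C = 415·0.6554 − 390·0.9815·0.4920 = 271.9910 − 188.3302 = 83.6608

$83.66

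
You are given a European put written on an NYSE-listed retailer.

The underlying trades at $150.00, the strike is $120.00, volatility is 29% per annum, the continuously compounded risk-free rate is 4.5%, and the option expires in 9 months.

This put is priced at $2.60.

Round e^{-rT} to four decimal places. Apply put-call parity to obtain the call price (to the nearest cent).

$36.58

exp(−rT) = exp(−0.045·0.75) = 0.9668
Put-call parity: C − P = S − K·e^(−rT) = 150 − 120·0.9668 = 150 − 116.0160 = 33.9840
C = P + (C − P) = 2.60 + (33.9840) = 36.5840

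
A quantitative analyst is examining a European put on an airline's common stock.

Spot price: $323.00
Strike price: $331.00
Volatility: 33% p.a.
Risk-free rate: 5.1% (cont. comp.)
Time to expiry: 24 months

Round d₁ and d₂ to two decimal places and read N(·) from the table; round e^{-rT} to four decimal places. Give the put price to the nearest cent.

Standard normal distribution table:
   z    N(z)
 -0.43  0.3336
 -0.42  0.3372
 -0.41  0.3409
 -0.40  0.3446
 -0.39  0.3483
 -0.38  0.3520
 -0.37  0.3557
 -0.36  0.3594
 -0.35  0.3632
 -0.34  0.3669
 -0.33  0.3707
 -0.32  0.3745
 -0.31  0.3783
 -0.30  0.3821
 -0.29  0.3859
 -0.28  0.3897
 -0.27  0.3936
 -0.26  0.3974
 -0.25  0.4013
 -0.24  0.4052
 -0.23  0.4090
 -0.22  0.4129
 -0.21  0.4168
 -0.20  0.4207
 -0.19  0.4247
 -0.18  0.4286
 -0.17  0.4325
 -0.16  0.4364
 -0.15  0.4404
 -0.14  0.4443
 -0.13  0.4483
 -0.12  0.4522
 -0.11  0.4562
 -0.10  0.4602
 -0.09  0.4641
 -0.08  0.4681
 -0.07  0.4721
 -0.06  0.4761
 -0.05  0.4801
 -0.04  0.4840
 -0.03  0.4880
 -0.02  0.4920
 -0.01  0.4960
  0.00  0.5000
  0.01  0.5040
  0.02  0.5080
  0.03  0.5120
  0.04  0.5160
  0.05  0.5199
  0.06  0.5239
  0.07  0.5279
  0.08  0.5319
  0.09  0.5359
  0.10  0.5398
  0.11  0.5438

σ√T = 0.33·√2 = 0.4667
d₁ = [ln(323/331) + (0.051 + ½·0.33²)·2] / (σ√T) = (-0.0245 + 0.2109) / 0.4667 = 0.3995 → 0.40
d₂ = 0.3995 − 0.4667 = -0.0672 → -0.07
exp(−rT) = exp(−0.051·2) = 0.9030
N(−d₂) = N(0.07) = 0.5279;  N(−d₁) = N(-0.40) = 0.3446
P = 331·0.9030·0.5279 − 323·0.3446 = 157.7856 − 111.3058 = 46.4798

$46.48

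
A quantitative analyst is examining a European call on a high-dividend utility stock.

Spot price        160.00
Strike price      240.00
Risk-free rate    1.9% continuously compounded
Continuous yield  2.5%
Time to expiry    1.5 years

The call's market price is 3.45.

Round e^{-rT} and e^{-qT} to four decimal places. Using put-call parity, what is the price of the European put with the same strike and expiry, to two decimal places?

e^(−qT) = e^(−0.025·1.5) = 0.9632;  e^(−rT) = e^(−0.019·1.5) = 0.9719
Put-call parity: C − P = S·e^(−qT) − K·e^(−rT) = 160·0.9632 − 240·0.9719 = 154.1120 − 233.2560 = -79.1440
P = C − (C − P) = 3.45 − (-79.1440) = 82.5940

82.59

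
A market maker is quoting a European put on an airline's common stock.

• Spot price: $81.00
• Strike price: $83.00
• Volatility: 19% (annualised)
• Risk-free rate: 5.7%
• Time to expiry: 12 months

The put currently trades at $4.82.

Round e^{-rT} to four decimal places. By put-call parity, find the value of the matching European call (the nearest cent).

e^(−rT) = e^(−0.057·1) = 0.9446
Put-call parity: C − P = S − K·e^(−rT) = 81 − 83·0.9446 = 81 − 78.4018 = 2.5982
C = P + (C − P) = 4.82 + (2.5982) = 7.4182

$7.42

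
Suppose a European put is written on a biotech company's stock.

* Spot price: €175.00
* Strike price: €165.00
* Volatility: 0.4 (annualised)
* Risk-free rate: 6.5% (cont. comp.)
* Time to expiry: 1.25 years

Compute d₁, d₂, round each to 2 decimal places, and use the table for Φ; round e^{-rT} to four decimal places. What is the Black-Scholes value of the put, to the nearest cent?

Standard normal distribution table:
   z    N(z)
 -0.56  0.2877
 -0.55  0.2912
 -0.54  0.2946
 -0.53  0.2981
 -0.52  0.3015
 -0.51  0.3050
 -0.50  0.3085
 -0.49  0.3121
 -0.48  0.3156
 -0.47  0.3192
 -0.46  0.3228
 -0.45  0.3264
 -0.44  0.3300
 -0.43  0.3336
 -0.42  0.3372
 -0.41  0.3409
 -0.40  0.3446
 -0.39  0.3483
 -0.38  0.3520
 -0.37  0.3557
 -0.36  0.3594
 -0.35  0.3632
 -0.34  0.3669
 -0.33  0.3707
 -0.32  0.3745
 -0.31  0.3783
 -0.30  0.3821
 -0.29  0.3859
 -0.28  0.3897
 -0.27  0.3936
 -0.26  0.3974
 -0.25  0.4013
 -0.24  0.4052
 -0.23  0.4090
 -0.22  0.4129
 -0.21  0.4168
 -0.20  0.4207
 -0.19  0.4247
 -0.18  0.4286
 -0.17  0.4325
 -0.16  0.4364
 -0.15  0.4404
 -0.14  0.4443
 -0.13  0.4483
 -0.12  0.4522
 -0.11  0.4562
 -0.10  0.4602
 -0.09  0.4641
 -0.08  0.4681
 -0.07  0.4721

σ√T = 0.4·√1.25 = 0.4472
d₁ = [ln(175/165) + (0.065 + 0.4²/2)·1.25] / 0.4472 = [0.0588 + 0.1813] / 0.4472 = 0.5369 → 0.54
d₂ = d₁ − σ√T = 0.5369 − 0.4472 = 0.0896 → 0.09
e^(−rT) = e^(−0.065·1.25) = 0.9220
P = 165·0.9220·N(-0.09) − 175·N(-0.54) = 165·0.9220·0.4641 − 175·0.2946 = 70.6035 − 51.5550 = 19.0485

€19.05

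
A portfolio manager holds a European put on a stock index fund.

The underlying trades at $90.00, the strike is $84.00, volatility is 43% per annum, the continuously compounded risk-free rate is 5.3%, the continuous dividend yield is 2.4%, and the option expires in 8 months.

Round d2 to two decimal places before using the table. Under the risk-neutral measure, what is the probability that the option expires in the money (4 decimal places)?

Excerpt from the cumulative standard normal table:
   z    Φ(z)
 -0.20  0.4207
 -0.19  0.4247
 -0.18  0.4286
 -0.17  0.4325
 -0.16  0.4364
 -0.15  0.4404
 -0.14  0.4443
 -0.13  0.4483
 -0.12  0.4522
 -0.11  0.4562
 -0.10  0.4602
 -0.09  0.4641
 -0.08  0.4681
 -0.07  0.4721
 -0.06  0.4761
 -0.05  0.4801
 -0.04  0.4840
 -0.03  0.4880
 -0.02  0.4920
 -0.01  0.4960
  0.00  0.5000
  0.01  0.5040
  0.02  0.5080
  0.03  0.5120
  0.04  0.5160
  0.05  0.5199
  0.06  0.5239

σ√T = 0.43·√0.6667 = 0.3511
d₁ = [ln(90/84) + (0.053 − 0.024 + 0.43²/2)·0.6667] / 0.3511 = [0.0690 + 0.0810] / 0.3511 = 0.4271 → 0.43
d₂ = d₁ − σ√T = 0.4271 − 0.3511 = 0.0760 → 0.08
Pr(exercise) under Q = N(−d₂) = N(-0.08) = 0.4681

0.4681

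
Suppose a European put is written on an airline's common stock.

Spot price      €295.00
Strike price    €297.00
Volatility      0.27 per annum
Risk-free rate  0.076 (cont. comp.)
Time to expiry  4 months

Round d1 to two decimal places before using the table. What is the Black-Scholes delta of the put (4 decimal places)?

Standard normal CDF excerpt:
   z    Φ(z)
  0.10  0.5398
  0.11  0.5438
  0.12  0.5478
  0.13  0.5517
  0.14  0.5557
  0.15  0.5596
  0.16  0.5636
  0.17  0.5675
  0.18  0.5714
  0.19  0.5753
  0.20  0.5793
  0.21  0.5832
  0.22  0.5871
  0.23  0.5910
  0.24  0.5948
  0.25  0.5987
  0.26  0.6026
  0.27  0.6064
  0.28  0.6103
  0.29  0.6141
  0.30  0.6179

σ√T = 0.27·√0.3333 = 0.1559
d₁ = [ln(295/297) + (0.076 + ½·0.27²)·0.3333] / (σ√T) = (-0.0068 + 0.0375) / 0.1559 = 0.1971 which rounds to 0.20
N(d₁) = N(0.20) = 0.5793
Δ_put = N(d₁) − 1 = 0.5793 − 1 = -0.4207

-0.4207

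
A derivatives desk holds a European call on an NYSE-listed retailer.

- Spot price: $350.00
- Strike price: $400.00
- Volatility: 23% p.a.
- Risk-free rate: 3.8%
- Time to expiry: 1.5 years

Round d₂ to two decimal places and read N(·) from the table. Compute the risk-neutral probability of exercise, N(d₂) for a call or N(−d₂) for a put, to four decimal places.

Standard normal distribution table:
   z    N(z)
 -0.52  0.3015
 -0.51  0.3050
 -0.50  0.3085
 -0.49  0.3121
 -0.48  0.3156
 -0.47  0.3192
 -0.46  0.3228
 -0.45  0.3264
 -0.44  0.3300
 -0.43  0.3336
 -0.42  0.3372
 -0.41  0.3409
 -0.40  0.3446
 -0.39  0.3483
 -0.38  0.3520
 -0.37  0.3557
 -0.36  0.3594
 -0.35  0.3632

σ√T = 0.23·√1.5 = 0.2817
d₁ = [ln(350/400) + (0.038 + 0.23²/2)·1.5] / 0.2817 = [-0.1335 + 0.0967] / 0.2817 = -0.1308 ≈ -0.13
d₂ = d₁ − σ√T = -0.1308 − 0.2817 = -0.4125 ≈ -0.41
Pr(exercise) under Q = N(d₂) = 0.3409

0.3409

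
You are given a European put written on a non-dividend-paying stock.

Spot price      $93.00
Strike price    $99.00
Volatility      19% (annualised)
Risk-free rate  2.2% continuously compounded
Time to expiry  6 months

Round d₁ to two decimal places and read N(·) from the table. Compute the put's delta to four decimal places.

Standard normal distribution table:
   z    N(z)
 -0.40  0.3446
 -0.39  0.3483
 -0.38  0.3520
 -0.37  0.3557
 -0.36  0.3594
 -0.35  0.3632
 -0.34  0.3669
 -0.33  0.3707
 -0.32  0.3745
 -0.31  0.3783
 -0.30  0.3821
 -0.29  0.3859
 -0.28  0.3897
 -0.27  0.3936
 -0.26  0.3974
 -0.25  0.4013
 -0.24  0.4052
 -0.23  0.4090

σ√T = 0.19·√0.5 = 0.1344
d₁ = [ln(93/99) + (0.022 + 0.19²/2)·0.5] / 0.1344 = [-0.0625 + 0.0200] / 0.1344 = -0.3163 ⇒ -0.32
N(d₁) = N(-0.32) = 0.3745
Δ_put = N(d₁) − 1 = 0.3745 − 1 = -0.6255

-0.6255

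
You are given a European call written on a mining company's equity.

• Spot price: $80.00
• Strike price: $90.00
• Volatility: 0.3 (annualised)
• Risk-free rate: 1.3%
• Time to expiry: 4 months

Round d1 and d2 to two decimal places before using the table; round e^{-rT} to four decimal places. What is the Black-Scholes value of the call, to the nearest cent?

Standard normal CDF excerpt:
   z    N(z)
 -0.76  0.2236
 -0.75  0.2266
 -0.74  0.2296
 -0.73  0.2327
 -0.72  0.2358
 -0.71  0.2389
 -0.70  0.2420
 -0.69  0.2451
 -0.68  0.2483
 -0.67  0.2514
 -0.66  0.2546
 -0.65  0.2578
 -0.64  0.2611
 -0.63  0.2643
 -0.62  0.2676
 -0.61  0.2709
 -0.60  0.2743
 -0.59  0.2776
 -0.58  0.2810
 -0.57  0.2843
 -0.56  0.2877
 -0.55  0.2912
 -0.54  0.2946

σ√T = 0.3·√0.3333 = 0.1732
d₁ = [ln(80/90) + (0.013 + 0.3²/2)·0.3333] / 0.1732 = [-0.1178 + 0.0193] / 0.1732 = -0.5684 ≈ -0.57
d₂ = d₁ − σ√T = -0.5684 − 0.1732 = -0.7416 ≈ -0.74
exp(−rT) = exp(−0.013·0.3333) = 0.9957
N(d₁) = N(-0.57) = 0.2843;  N(d₂) = N(-0.74) = 0.2296
C = 80·0.2843 − 90·0.9957·0.2296 = 22.7440 − 20.5751 = 2.1689

$2.17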